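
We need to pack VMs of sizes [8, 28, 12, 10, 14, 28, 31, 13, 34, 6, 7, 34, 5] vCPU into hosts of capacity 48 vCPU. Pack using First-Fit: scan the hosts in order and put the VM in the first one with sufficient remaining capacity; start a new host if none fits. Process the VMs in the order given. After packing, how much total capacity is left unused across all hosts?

Put 8 vCPU in host 1; 40 vCPU remain.
Put 28 vCPU in host 1; 12 vCPU remain.
Put 12 vCPU in host 1; 0 vCPU remain.
Put 10 vCPU in host 2; 38 vCPU remain.
Put 14 vCPU in host 2; 24 vCPU remain.
Put 28 vCPU in host 3; 20 vCPU remain.
Put 31 vCPU in host 4; 17 vCPU remain.
Put 13 vCPU in host 2; 11 vCPU remain.
Put 34 vCPU in host 5; 14 vCPU remain.
Put 6 vCPU in host 2; 5 vCPU remain.
Put 7 vCPU in host 3; 13 vCPU remain.
Put 34 vCPU in host 6; 14 vCPU remain.
Put 5 vCPU in host 2; 0 vCPU remain.
6 hosts × 48 vCPU = 288 vCPU; used 230 vCPU; unused 58 vCPU.

58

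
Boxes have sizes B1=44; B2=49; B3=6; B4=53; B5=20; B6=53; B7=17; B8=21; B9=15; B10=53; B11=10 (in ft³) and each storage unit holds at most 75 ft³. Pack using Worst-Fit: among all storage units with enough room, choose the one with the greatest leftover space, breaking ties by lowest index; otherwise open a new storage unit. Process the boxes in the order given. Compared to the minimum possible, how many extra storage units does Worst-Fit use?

0

Worst-Fit: [44,6,17] [49,20] [53,21] [53,15] [53,10] → 5 storage units.
Total size 341 ft³; any packing needs at least ⌈341/75⌉ = 5 storage units.
So 5 is already optimal.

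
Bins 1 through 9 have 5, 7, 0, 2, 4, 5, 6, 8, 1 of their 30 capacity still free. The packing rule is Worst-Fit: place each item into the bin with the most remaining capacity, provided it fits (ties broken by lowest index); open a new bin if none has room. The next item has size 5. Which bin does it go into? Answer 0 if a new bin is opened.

Bins with room: bin 1 (5), bin 2 (7), bin 6 (5), bin 7 (6), bin 8 (8).
Most room is bin 8 with 8 free.

8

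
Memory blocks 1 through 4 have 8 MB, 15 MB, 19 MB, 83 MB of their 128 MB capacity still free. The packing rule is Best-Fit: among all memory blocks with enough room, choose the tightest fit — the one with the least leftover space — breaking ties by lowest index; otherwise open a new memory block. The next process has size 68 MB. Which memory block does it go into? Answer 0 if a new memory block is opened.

Memory blocks with room: memory block 4 (83 MB).
Tightest fit is memory block 4 with 83 MB free.

4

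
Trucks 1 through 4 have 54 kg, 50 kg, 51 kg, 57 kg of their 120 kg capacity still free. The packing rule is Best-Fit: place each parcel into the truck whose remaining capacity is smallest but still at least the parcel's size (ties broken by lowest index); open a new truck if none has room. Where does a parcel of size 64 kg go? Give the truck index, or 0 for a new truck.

No truck has ≥ 64 kg free, so a new truck is opened.

0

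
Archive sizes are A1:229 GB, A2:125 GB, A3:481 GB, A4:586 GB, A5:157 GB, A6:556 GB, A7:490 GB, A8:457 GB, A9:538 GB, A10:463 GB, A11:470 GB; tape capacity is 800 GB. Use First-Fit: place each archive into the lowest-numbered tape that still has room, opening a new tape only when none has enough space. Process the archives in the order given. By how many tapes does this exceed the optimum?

1

First-Fit: [229,125,157] [481] [586] [556] [490] [457] [538] [463] [470] → 9 tapes.
8 archives exceed 400 GB (half the capacity), and no two of those can share a tape, so at least 8 tapes are needed.
An optimal packing achieves that bound: [586,157] [556,229] [538,125] [490] [481] [470] [463] [457] → 8 tapes.
Excess: 9 − 8 = 1.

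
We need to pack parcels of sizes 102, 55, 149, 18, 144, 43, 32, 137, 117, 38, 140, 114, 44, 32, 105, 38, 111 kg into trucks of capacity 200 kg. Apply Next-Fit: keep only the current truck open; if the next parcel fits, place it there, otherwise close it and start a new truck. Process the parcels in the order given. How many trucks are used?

truck 1: place 102 kg, 98 kg left
truck 1: place 55 kg, 43 kg left
truck 2: place 149 kg, 51 kg left
truck 2: place 18 kg, 33 kg left
truck 3: place 144 kg, 56 kg left
truck 3: place 43 kg, 13 kg left
truck 4: place 32 kg, 168 kg left
truck 4: place 137 kg, 31 kg left
truck 5: place 117 kg, 83 kg left
truck 5: place 38 kg, 45 kg left
truck 6: place 140 kg, 60 kg left
truck 7: place 114 kg, 86 kg left
truck 7: place 44 kg, 42 kg left
truck 7: place 32 kg, 10 kg left
truck 8: place 105 kg, 95 kg left
truck 8: place 38 kg, 57 kg left
truck 9: place 111 kg, 89 kg left

9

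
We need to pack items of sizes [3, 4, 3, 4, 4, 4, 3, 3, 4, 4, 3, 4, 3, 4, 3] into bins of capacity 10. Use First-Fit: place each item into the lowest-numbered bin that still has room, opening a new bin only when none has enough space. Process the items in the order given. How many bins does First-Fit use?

6 bins

3 → bin 1 (remaining 7)
4 → bin 1 (remaining 3)
3 → bin 1 (remaining 0)
4 → bin 2 (remaining 6)
4 → bin 2 (remaining 2)
4 → bin 3 (remaining 6)
3 → bin 3 (remaining 3)
3 → bin 3 (remaining 0)
4 → bin 4 (remaining 6)
4 → bin 4 (remaining 2)
3 → bin 5 (remaining 7)
4 → bin 5 (remaining 3)
3 → bin 5 (remaining 0)
4 → bin 6 (remaining 6)
3 → bin 6 (remaining 3)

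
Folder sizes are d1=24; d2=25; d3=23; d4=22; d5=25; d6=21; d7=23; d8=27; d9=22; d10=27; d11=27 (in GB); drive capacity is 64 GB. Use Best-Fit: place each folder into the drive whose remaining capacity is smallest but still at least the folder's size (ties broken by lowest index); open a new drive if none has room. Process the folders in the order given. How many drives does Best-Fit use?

6

drive 1: place d1 (24 GB), 40 GB left
drive 1: place d2 (25 GB), 15 GB left
drive 2: place d3 (23 GB), 41 GB left
drive 2: place d4 (22 GB), 19 GB left
drive 3: place d5 (25 GB), 39 GB left
drive 3: place d6 (21 GB), 18 GB left
drive 4: place d7 (23 GB), 41 GB left
drive 4: place d8 (27 GB), 14 GB left
drive 5: place d9 (22 GB), 42 GB left
drive 5: place d10 (27 GB), 15 GB left
drive 6: place d11 (27 GB), 37 GB left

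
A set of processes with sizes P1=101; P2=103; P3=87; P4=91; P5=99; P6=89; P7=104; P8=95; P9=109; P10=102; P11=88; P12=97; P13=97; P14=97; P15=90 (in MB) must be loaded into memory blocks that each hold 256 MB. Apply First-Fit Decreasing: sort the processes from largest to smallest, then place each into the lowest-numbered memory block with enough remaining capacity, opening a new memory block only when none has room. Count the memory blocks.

Sorted descending: 109, 104, 103, 102, 101, 99, 97, 97, 97, 95, 91, 90, 89, 88, 87.
memory block 1: place 109 MB, 147 MB left
memory block 1: place 104 MB, 43 MB left
memory block 2: place 103 MB, 153 MB left
memory block 2: place 102 MB, 51 MB left
memory block 3: place 101 MB, 155 MB left
memory block 3: place 99 MB, 56 MB left
memory block 4: place 97 MB, 159 MB left
memory block 4: place 97 MB, 62 MB left
memory block 5: place 97 MB, 159 MB left
memory block 5: place 95 MB, 64 MB left
memory block 6: place 91 MB, 165 MB left
memory block 6: place 90 MB, 75 MB left
memory block 7: place 89 MB, 167 MB left
memory block 7: place 88 MB, 79 MB left
memory block 8: place 87 MB, 169 MB left

8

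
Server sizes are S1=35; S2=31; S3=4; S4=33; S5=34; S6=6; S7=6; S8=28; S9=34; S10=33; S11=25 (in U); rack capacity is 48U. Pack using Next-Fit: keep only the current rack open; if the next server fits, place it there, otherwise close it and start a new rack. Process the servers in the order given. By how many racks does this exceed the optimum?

Next-Fit: [35] [31,4] [33] [34,6,6] [28] [34] [33] [25] → 8 racks.
8 servers exceed 24U (half the capacity), and no two of those can share a rack, so at least 8 racks are needed.
So 8 is already optimal.

0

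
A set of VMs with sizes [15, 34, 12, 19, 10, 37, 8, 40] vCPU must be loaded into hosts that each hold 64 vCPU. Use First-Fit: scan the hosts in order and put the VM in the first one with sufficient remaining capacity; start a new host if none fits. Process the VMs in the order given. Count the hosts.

host 1: place 15 vCPU, 49 vCPU left
host 1: place 34 vCPU, 15 vCPU left
host 1: place 12 vCPU, 3 vCPU left
host 2: place 19 vCPU, 45 vCPU left
host 2: place 10 vCPU, 35 vCPU left
host 3: place 37 vCPU, 27 vCPU left
host 2: place 8 vCPU, 27 vCPU left
host 4: place 40 vCPU, 24 vCPU left

4 hosts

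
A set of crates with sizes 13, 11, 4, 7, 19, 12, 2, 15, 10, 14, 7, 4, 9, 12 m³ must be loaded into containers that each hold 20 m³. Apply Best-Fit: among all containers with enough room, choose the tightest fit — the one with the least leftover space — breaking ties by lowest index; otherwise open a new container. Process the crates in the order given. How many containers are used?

8

container 1: place 13 m³, 7 m³ left
container 2: place 11 m³, 9 m³ left
container 1: place 4 m³, 3 m³ left
container 2: place 7 m³, 2 m³ left
container 3: place 19 m³, 1 m³ left
container 4: place 12 m³, 8 m³ left
container 2: place 2 m³, 0 m³ left
container 5: place 15 m³, 5 m³ left
container 6: place 10 m³, 10 m³ left
container 7: place 14 m³, 6 m³ left
container 4: place 7 m³, 1 m³ left
container 5: place 4 m³, 1 m³ left
container 6: place 9 m³, 1 m³ left
container 8: place 12 m³, 8 m³ left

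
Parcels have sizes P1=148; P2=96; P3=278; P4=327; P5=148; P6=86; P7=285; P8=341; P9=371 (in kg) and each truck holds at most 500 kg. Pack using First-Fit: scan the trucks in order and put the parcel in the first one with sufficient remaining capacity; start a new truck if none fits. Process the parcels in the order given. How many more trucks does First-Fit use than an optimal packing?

1

First-Fit: [148,96,148,86] [278] [327] [285] [341] [371] → 6 trucks.
Total size 2080 kg; any packing needs at least ⌈2080/500⌉ = 5 trucks.
An optimal packing achieves that bound: [371,96] [341,148] [327,148] [285,86] [278] → 5 trucks.
Excess: 6 − 5 = 1.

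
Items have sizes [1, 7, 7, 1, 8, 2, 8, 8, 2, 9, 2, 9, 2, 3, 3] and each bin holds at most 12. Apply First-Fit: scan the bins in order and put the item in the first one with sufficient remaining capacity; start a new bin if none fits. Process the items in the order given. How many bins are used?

1 → bin 1 (remaining 11)
7 → bin 1 (remaining 4)
7 → bin 2 (remaining 5)
1 → bin 1 (remaining 3)
8 → bin 3 (remaining 4)
2 → bin 1 (remaining 1)
8 → bin 4 (remaining 4)
8 → bin 5 (remaining 4)
2 → bin 2 (remaining 3)
9 → bin 6 (remaining 3)
2 → bin 2 (remaining 1)
9 → bin 7 (remaining 3)
2 → bin 3 (remaining 2)
3 → bin 4 (remaining 1)
3 → bin 5 (remaining 1)

7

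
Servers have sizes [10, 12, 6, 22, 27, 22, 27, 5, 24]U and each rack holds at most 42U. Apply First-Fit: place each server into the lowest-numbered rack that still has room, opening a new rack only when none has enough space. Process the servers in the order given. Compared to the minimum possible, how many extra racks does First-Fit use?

1

First-Fit: [10,12,6,5] [22] [27] [22] [27] [24] → 6 racks.
5 servers exceed 21U (half the capacity), and no two of those can share a rack, so at least 5 racks are needed.
An optimal packing achieves that bound: [27,12] [27,10,5] [24,6] [22] [22] → 5 racks.
Excess: 6 − 5 = 1.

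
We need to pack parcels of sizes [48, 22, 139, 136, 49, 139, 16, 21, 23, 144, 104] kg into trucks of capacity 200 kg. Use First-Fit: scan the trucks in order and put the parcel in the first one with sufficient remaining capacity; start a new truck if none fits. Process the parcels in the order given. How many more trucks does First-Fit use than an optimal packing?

First-Fit: [48,22,49,16,21,23] [139] [136] [139] [144] [104] → 6 trucks.
Total size 841 kg; any packing needs at least ⌈841/200⌉ = 5 trucks.
An optimal packing achieves that bound: [144,49] [139,48] [139,23,22,16] [136,21] [104] → 5 trucks.
Excess: 6 − 5 = 1.

1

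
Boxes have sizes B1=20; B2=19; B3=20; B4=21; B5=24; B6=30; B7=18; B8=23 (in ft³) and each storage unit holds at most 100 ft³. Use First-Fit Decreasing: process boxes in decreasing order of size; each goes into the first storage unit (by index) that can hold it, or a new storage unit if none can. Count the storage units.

Sorted descending: 30, 24, 23, 21, 20, 20, 19, 18.
Put 30 ft³ in storage unit 1; 70 ft³ remain.
Put 24 ft³ in storage unit 1; 46 ft³ remain.
Put 23 ft³ in storage unit 1; 23 ft³ remain.
Put 21 ft³ in storage unit 1; 2 ft³ remain.
Put 20 ft³ in storage unit 2; 80 ft³ remain.
Put 20 ft³ in storage unit 2; 60 ft³ remain.
Put 19 ft³ in storage unit 2; 41 ft³ remain.
Put 18 ft³ in storage unit 2; 23 ft³ remain.

2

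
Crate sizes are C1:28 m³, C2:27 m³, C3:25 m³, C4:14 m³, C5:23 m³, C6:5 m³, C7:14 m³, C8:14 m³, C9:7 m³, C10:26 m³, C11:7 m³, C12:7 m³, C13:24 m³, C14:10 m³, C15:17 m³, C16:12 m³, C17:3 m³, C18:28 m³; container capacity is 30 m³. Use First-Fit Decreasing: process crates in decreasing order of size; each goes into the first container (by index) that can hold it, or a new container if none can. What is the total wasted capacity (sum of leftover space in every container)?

Sorted descending: 28, 28, 27, 26, 25, 24, 23, 17, 14, 14, 14, 12, 10, 7, 7, 7, 5, 3.
container 1: place 28 m³, 2 m³ left
container 2: place 28 m³, 2 m³ left
container 3: place 27 m³, 3 m³ left
container 4: place 26 m³, 4 m³ left
container 5: place 25 m³, 5 m³ left
container 6: place 24 m³, 6 m³ left
container 7: place 23 m³, 7 m³ left
container 8: place 17 m³, 13 m³ left
container 9: place 14 m³, 16 m³ left
container 9: place 14 m³, 2 m³ left
container 10: place 14 m³, 16 m³ left
container 8: place 12 m³, 1 m³ left
container 10: place 10 m³, 6 m³ left
container 7: place 7 m³, 0 m³ left
container 11: place 7 m³, 23 m³ left
container 11: place 7 m³, 16 m³ left
container 5: place 5 m³, 0 m³ left
container 3: place 3 m³, 0 m³ left
11 containers × 30 m³ = 330 m³; used 291 m³; unused 39 m³.

39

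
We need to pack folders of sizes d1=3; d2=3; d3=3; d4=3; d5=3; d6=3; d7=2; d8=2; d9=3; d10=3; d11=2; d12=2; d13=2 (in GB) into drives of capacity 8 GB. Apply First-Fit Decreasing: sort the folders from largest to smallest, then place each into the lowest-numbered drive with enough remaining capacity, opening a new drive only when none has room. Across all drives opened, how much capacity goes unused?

6

Sorted descending: 3, 3, 3, 3, 3, 3, 3, 3, 2, 2, 2, 2, 2.
3 GB → drive 1 (remaining 5 GB)
3 GB → drive 1 (remaining 2 GB)
3 GB → drive 2 (remaining 5 GB)
3 GB → drive 2 (remaining 2 GB)
3 GB → drive 3 (remaining 5 GB)
3 GB → drive 3 (remaining 2 GB)
3 GB → drive 4 (remaining 5 GB)
3 GB → drive 4 (remaining 2 GB)
2 GB → drive 1 (remaining 0 GB)
2 GB → drive 2 (remaining 0 GB)
2 GB → drive 3 (remaining 0 GB)
2 GB → drive 4 (remaining 0 GB)
2 GB → drive 5 (remaining 6 GB)
5 drives × 8 GB = 40 GB; used 34 GB; unused 6 GB.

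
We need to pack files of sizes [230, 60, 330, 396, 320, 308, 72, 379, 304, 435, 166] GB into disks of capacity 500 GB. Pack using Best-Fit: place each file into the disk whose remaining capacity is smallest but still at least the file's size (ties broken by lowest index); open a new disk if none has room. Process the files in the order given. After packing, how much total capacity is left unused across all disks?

Put 230 GB in disk 1; 270 GB remain.
Put 60 GB in disk 1; 210 GB remain.
Put 330 GB in disk 2; 170 GB remain.
Put 396 GB in disk 3; 104 GB remain.
Put 320 GB in disk 4; 180 GB remain.
Put 308 GB in disk 5; 192 GB remain.
Put 72 GB in disk 3; 32 GB remain.
Put 379 GB in disk 6; 121 GB remain.
Put 304 GB in disk 7; 196 GB remain.
Put 435 GB in disk 8; 65 GB remain.
Put 166 GB in disk 2; 4 GB remain.
8 disks × 500 GB = 4000 GB; used 3000 GB; unused 1000 GB.

1000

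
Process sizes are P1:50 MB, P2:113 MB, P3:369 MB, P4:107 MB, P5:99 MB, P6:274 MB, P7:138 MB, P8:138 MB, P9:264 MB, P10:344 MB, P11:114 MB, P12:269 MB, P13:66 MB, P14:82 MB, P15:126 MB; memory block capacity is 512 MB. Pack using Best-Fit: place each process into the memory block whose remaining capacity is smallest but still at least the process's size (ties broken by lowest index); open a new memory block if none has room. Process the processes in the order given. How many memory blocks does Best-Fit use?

memory block 1: place P1 (50 MB), 462 MB left
memory block 1: place P2 (113 MB), 349 MB left
memory block 2: place P3 (369 MB), 143 MB left
memory block 2: place P4 (107 MB), 36 MB left
memory block 1: place P5 (99 MB), 250 MB left
memory block 3: place P6 (274 MB), 238 MB left
memory block 3: place P7 (138 MB), 100 MB left
memory block 1: place P8 (138 MB), 112 MB left
memory block 4: place P9 (264 MB), 248 MB left
memory block 5: place P10 (344 MB), 168 MB left
memory block 5: place P11 (114 MB), 54 MB left
memory block 6: place P12 (269 MB), 243 MB left
memory block 3: place P13 (66 MB), 34 MB left
memory block 1: place P14 (82 MB), 30 MB left
memory block 6: place P15 (126 MB), 117 MB left
Final memory blocks: [50,113,99,138,82] [369,107] [274,138,66] [264] [344,114] [269,126].

6 memory blocks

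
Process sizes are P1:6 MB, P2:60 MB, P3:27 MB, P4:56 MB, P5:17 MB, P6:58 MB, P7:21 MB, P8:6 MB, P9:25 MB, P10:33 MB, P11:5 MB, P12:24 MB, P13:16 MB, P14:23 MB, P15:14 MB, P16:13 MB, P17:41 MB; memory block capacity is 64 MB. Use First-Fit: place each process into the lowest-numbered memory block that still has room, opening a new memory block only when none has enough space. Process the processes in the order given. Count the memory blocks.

Put P1 (6 MB) in memory block 1; 58 MB remain.
Put P2 (60 MB) in memory block 2; 4 MB remain.
Put P3 (27 MB) in memory block 1; 31 MB remain.
Put P4 (56 MB) in memory block 3; 8 MB remain.
Put P5 (17 MB) in memory block 1; 14 MB remain.
Put P6 (58 MB) in memory block 4; 6 MB remain.
Put P7 (21 MB) in memory block 5; 43 MB remain.
Put P8 (6 MB) in memory block 1; 8 MB remain.
Put P9 (25 MB) in memory block 5; 18 MB remain.
Put P10 (33 MB) in memory block 6; 31 MB remain.
Put P11 (5 MB) in memory block 1; 3 MB remain.
Put P12 (24 MB) in memory block 6; 7 MB remain.
Put P13 (16 MB) in memory block 5; 2 MB remain.
Put P14 (23 MB) in memory block 7; 41 MB remain.
Put P15 (14 MB) in memory block 7; 27 MB remain.
Put P16 (13 MB) in memory block 7; 14 MB remain.
Put P17 (41 MB) in memory block 8; 23 MB remain.

8 memory blocks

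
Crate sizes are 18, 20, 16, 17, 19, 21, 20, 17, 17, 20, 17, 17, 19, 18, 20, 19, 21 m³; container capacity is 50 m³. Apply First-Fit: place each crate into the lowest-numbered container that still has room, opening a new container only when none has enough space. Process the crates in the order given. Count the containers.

8 containers

container 1: place 18 m³, 32 m³ left
container 1: place 20 m³, 12 m³ left
container 2: place 16 m³, 34 m³ left
container 2: place 17 m³, 17 m³ left
container 3: place 19 m³, 31 m³ left
container 3: place 21 m³, 10 m³ left
container 4: place 20 m³, 30 m³ left
container 2: place 17 m³, 0 m³ left
container 4: place 17 m³, 13 m³ left
container 5: place 20 m³, 30 m³ left
container 5: place 17 m³, 13 m³ left
container 6: place 17 m³, 33 m³ left
container 6: place 19 m³, 14 m³ left
container 7: place 18 m³, 32 m³ left
container 7: place 20 m³, 12 m³ left
container 8: place 19 m³, 31 m³ left
container 8: place 21 m³, 10 m³ left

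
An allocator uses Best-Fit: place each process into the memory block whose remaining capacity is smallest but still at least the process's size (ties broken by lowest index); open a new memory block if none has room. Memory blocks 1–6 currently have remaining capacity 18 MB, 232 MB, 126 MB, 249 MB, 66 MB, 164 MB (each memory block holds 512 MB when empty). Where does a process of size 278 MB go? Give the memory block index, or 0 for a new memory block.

No memory block has ≥ 278 MB free, so a new memory block is opened.

0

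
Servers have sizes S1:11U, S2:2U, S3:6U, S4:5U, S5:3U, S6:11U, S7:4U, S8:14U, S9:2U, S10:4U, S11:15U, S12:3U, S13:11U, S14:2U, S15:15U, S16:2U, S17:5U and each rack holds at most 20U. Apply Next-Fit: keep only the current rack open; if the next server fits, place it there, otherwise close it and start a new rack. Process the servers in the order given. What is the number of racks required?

rack 1: place S1 (11U), 9U left
rack 1: place S2 (2U), 7U left
rack 1: place S3 (6U), 1U left
rack 2: place S4 (5U), 15U left
rack 2: place S5 (3U), 12U left
rack 2: place S6 (11U), 1U left
rack 3: place S7 (4U), 16U left
rack 3: place S8 (14U), 2U left
rack 3: place S9 (2U), 0U left
rack 4: place S10 (4U), 16U left
rack 4: place S11 (15U), 1U left
rack 5: place S12 (3U), 17U left
rack 5: place S13 (11U), 6U left
rack 5: place S14 (2U), 4U left
rack 6: place S15 (15U), 5U left
rack 6: place S16 (2U), 3U left
rack 7: place S17 (5U), 15U left

7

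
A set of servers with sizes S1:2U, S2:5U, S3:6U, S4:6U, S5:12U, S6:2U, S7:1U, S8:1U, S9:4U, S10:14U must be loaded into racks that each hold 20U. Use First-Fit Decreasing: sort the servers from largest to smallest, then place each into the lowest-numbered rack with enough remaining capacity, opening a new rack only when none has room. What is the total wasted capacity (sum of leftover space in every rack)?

7

Sorted descending: 14, 12, 6, 6, 5, 4, 2, 2, 1, 1.
14U → rack 1 (remaining 6U)
12U → rack 2 (remaining 8U)
6U → rack 1 (remaining 0U)
6U → rack 2 (remaining 2U)
5U → rack 3 (remaining 15U)
4U → rack 3 (remaining 11U)
2U → rack 2 (remaining 0U)
2U → rack 3 (remaining 9U)
1U → rack 3 (remaining 8U)
1U → rack 3 (remaining 7U)
3 racks × 20U = 60U; used 53U; unused 7U.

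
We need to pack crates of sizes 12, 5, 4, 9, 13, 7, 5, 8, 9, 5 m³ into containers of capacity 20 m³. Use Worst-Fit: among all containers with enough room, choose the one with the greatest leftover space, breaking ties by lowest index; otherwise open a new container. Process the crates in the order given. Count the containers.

5

Put 12 m³ in container 1; 8 m³ remain.
Put 5 m³ in container 1; 3 m³ remain.
Put 4 m³ in container 2; 16 m³ remain.
Put 9 m³ in container 2; 7 m³ remain.
Put 13 m³ in container 3; 7 m³ remain.
Put 7 m³ in container 2; 0 m³ remain.
Put 5 m³ in container 3; 2 m³ remain.
Put 8 m³ in container 4; 12 m³ remain.
Put 9 m³ in container 4; 3 m³ remain.
Put 5 m³ in container 5; 15 m³ remain.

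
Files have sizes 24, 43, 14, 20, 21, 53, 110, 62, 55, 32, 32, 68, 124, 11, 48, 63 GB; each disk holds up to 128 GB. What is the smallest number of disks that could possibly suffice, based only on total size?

Total size = 24 + 43 + 14 + 20 + 21 + 53 + 110 + 62 + 55 + 32 + 32 + 68 + 124 + 11 + 48 + 63 = 780 GB.
⌈780 / 128⌉ = 7.

7 disks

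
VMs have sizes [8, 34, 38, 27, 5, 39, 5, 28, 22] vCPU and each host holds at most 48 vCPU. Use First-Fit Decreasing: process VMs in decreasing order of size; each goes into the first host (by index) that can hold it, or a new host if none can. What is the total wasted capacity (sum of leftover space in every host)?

82

Sorted descending: 39, 38, 34, 28, 27, 22, 8, 5, 5.
39 vCPU → host 1 (remaining 9 vCPU)
38 vCPU → host 2 (remaining 10 vCPU)
34 vCPU → host 3 (remaining 14 vCPU)
28 vCPU → host 4 (remaining 20 vCPU)
27 vCPU → host 5 (remaining 21 vCPU)
22 vCPU → host 6 (remaining 26 vCPU)
8 vCPU → host 1 (remaining 1 vCPU)
5 vCPU → host 2 (remaining 5 vCPU)
5 vCPU → host 2 (remaining 0 vCPU)
6 hosts × 48 vCPU = 288 vCPU; used 206 vCPU; unused 82 vCPU.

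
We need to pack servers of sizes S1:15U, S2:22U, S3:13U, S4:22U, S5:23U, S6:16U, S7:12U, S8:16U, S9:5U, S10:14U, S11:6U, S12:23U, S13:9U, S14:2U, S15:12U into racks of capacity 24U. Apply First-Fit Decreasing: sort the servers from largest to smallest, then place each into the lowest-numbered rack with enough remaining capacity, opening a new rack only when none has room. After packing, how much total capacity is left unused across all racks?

30

Sorted descending: 23, 23, 22, 22, 16, 16, 15, 14, 13, 12, 12, 9, 6, 5, 2.
Put 23U in rack 1; 1U remain.
Put 23U in rack 2; 1U remain.
Put 22U in rack 3; 2U remain.
Put 22U in rack 4; 2U remain.
Put 16U in rack 5; 8U remain.
Put 16U in rack 6; 8U remain.
Put 15U in rack 7; 9U remain.
Put 14U in rack 8; 10U remain.
Put 13U in rack 9; 11U remain.
Put 12U in rack 10; 12U remain.
Put 12U in rack 10; 0U remain.
Put 9U in rack 7; 0U remain.
Put 6U in rack 5; 2U remain.
Put 5U in rack 6; 3U remain.
Put 2U in rack 3; 0U remain.
10 racks × 24U = 240U; used 210U; unused 30U.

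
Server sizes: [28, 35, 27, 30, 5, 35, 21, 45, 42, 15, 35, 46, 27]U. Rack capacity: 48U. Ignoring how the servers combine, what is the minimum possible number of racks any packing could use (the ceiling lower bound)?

Total size = 28 + 35 + 27 + 30 + 5 + 35 + 21 + 45 + 42 + 15 + 35 + 46 + 27 = 391U.
⌈391 / 48⌉ = 9.

9 racks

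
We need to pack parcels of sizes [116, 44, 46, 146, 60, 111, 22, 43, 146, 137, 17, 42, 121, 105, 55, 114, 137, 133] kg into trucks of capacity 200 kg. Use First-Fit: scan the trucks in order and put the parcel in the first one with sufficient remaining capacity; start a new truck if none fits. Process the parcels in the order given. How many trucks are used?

10 trucks

116 kg → truck 1 (remaining 84 kg)
44 kg → truck 1 (remaining 40 kg)
46 kg → truck 2 (remaining 154 kg)
146 kg → truck 2 (remaining 8 kg)
60 kg → truck 3 (remaining 140 kg)
111 kg → truck 3 (remaining 29 kg)
22 kg → truck 1 (remaining 18 kg)
43 kg → truck 4 (remaining 157 kg)
146 kg → truck 4 (remaining 11 kg)
137 kg → truck 5 (remaining 63 kg)
17 kg → truck 1 (remaining 1 kg)
42 kg → truck 5 (remaining 21 kg)
121 kg → truck 6 (remaining 79 kg)
105 kg → truck 7 (remaining 95 kg)
55 kg → truck 6 (remaining 24 kg)
114 kg → truck 8 (remaining 86 kg)
137 kg → truck 9 (remaining 63 kg)
133 kg → truck 10 (remaining 67 kg)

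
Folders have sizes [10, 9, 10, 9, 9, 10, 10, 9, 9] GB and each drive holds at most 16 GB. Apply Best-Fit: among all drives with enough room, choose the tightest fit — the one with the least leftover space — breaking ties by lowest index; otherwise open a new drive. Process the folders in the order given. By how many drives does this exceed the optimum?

0

Best-Fit: [10] [9] [10] [9] [9] [10] [10] [9] [9] → 9 drives.
9 folders exceed 8 GB (half the capacity), and no two of those can share a drive, so at least 9 drives are needed.
So 9 is already optimal.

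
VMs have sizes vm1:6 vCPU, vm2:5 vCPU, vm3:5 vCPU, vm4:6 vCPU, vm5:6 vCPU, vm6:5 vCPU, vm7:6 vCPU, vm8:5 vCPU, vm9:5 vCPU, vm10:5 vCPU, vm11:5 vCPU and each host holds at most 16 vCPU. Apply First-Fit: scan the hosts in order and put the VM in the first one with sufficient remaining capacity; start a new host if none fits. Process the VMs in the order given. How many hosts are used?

host 1: place vm1 (6 vCPU), 10 vCPU left
host 1: place vm2 (5 vCPU), 5 vCPU left
host 1: place vm3 (5 vCPU), 0 vCPU left
host 2: place vm4 (6 vCPU), 10 vCPU left
host 2: place vm5 (6 vCPU), 4 vCPU left
host 3: place vm6 (5 vCPU), 11 vCPU left
host 3: place vm7 (6 vCPU), 5 vCPU left
host 3: place vm8 (5 vCPU), 0 vCPU left
host 4: place vm9 (5 vCPU), 11 vCPU left
host 4: place vm10 (5 vCPU), 6 vCPU left
host 4: place vm11 (5 vCPU), 1 vCPU left

4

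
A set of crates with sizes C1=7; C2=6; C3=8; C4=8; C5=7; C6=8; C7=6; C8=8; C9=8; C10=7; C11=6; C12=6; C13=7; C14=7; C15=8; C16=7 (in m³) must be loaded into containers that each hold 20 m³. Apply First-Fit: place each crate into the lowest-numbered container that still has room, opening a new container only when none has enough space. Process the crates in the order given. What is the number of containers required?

7

container 1: place C1 (7 m³), 13 m³ left
container 1: place C2 (6 m³), 7 m³ left
container 2: place C3 (8 m³), 12 m³ left
container 2: place C4 (8 m³), 4 m³ left
container 1: place C5 (7 m³), 0 m³ left
container 3: place C6 (8 m³), 12 m³ left
container 3: place C7 (6 m³), 6 m³ left
container 4: place C8 (8 m³), 12 m³ left
container 4: place C9 (8 m³), 4 m³ left
container 5: place C10 (7 m³), 13 m³ left
container 3: place C11 (6 m³), 0 m³ left
container 5: place C12 (6 m³), 7 m³ left
container 5: place C13 (7 m³), 0 m³ left
container 6: place C14 (7 m³), 13 m³ left
container 6: place C15 (8 m³), 5 m³ left
container 7: place C16 (7 m³), 13 m³ left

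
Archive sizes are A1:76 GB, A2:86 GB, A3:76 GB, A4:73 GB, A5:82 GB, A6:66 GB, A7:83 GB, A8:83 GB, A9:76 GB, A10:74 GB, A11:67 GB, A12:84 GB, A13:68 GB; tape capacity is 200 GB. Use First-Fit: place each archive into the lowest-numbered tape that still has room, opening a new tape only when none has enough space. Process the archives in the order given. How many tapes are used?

7 tapes

tape 1: place A1 (76 GB), 124 GB left
tape 1: place A2 (86 GB), 38 GB left
tape 2: place A3 (76 GB), 124 GB left
tape 2: place A4 (73 GB), 51 GB left
tape 3: place A5 (82 GB), 118 GB left
tape 3: place A6 (66 GB), 52 GB left
tape 4: place A7 (83 GB), 117 GB left
tape 4: place A8 (83 GB), 34 GB left
tape 5: place A9 (76 GB), 124 GB left
tape 5: place A10 (74 GB), 50 GB left
tape 6: place A11 (67 GB), 133 GB left
tape 6: place A12 (84 GB), 49 GB left
tape 7: place A13 (68 GB), 132 GB left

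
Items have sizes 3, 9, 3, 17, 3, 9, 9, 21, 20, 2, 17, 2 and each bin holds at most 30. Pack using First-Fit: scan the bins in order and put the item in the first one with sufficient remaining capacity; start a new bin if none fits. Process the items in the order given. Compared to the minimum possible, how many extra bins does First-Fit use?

First-Fit: [3,9,3,3,9,2] [17,9,2] [21] [20] [17] → 5 bins.
Total size 115; any packing needs at least ⌈115/30⌉ = 4 bins.
An optimal packing achieves that bound: [21,9] [20,9] [17,9,3] [17,3,3,2,2] → 4 bins.
Excess: 5 − 4 = 1.

1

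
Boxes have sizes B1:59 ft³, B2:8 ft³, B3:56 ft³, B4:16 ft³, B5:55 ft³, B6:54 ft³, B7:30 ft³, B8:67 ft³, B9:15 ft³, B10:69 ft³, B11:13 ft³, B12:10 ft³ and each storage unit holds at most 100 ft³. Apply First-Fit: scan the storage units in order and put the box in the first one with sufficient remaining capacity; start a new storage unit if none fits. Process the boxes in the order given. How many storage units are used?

6 storage units

B1 (59 ft³) → storage unit 1 (remaining 41 ft³)
B2 (8 ft³) → storage unit 1 (remaining 33 ft³)
B3 (56 ft³) → storage unit 2 (remaining 44 ft³)
B4 (16 ft³) → storage unit 1 (remaining 17 ft³)
B5 (55 ft³) → storage unit 3 (remaining 45 ft³)
B6 (54 ft³) → storage unit 4 (remaining 46 ft³)
B7 (30 ft³) → storage unit 2 (remaining 14 ft³)
B8 (67 ft³) → storage unit 5 (remaining 33 ft³)
B9 (15 ft³) → storage unit 1 (remaining 2 ft³)
B10 (69 ft³) → storage unit 6 (remaining 31 ft³)
B11 (13 ft³) → storage unit 2 (remaining 1 ft³)
B12 (10 ft³) → storage unit 3 (remaining 35 ft³)
Final storage units: [59,8,16,15] [56,30,13] [55,10] [54] [67] [69].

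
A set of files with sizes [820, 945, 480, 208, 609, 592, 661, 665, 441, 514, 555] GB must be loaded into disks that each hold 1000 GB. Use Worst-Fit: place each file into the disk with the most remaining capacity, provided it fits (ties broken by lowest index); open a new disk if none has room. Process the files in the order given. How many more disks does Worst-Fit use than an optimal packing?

1

Worst-Fit: [820] [945] [480,208] [609] [592] [661] [665] [441,514] [555] → 9 disks.
8 files exceed 500 GB (half the capacity), and no two of those can share a disk, so at least 8 disks are needed.
An optimal packing achieves that bound: [945] [820] [665,208] [661] [609] [592] [555,441] [514,480] → 8 disks.
Excess: 9 − 8 = 1.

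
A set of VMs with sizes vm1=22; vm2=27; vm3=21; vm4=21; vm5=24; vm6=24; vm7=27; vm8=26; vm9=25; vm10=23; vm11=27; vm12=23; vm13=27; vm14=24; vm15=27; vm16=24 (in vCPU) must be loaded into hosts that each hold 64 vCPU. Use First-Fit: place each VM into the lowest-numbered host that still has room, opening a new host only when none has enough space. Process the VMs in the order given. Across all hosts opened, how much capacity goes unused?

Put vm1 (22 vCPU) in host 1; 42 vCPU remain.
Put vm2 (27 vCPU) in host 1; 15 vCPU remain.
Put vm3 (21 vCPU) in host 2; 43 vCPU remain.
Put vm4 (21 vCPU) in host 2; 22 vCPU remain.
Put vm5 (24 vCPU) in host 3; 40 vCPU remain.
Put vm6 (24 vCPU) in host 3; 16 vCPU remain.
Put vm7 (27 vCPU) in host 4; 37 vCPU remain.
Put vm8 (26 vCPU) in host 4; 11 vCPU remain.
Put vm9 (25 vCPU) in host 5; 39 vCPU remain.
Put vm10 (23 vCPU) in host 5; 16 vCPU remain.
Put vm11 (27 vCPU) in host 6; 37 vCPU remain.
Put vm12 (23 vCPU) in host 6; 14 vCPU remain.
Put vm13 (27 vCPU) in host 7; 37 vCPU remain.
Put vm14 (24 vCPU) in host 7; 13 vCPU remain.
Put vm15 (27 vCPU) in host 8; 37 vCPU remain.
Put vm16 (24 vCPU) in host 8; 13 vCPU remain.
8 hosts × 64 vCPU = 512 vCPU; used 392 vCPU; unused 120 vCPU.

120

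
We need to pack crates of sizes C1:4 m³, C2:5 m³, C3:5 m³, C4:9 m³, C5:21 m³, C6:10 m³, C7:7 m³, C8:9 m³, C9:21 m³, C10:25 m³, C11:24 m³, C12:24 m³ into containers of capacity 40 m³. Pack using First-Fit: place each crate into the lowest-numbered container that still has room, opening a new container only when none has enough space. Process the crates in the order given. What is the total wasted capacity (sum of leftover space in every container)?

C1 (4 m³) → container 1 (remaining 36 m³)
C2 (5 m³) → container 1 (remaining 31 m³)
C3 (5 m³) → container 1 (remaining 26 m³)
C4 (9 m³) → container 1 (remaining 17 m³)
C5 (21 m³) → container 2 (remaining 19 m³)
C6 (10 m³) → container 1 (remaining 7 m³)
C7 (7 m³) → container 1 (remaining 0 m³)
C8 (9 m³) → container 2 (remaining 10 m³)
C9 (21 m³) → container 3 (remaining 19 m³)
C10 (25 m³) → container 4 (remaining 15 m³)
C11 (24 m³) → container 5 (remaining 16 m³)
C12 (24 m³) → container 6 (remaining 16 m³)
6 containers × 40 m³ = 240 m³; used 164 m³; unused 76 m³.

76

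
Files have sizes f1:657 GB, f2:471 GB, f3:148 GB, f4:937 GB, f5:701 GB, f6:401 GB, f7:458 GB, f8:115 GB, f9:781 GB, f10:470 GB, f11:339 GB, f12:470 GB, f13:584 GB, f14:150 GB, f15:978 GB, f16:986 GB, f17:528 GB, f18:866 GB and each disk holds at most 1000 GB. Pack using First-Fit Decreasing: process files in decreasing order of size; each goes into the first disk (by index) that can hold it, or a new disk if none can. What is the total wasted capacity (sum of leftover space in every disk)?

Sorted descending: 986, 978, 937, 866, 781, 701, 657, 584, 528, 471, 470, 470, 458, 401, 339, 150, 148, 115.
986 GB → disk 1 (remaining 14 GB)
978 GB → disk 2 (remaining 22 GB)
937 GB → disk 3 (remaining 63 GB)
866 GB → disk 4 (remaining 134 GB)
781 GB → disk 5 (remaining 219 GB)
701 GB → disk 6 (remaining 299 GB)
657 GB → disk 7 (remaining 343 GB)
584 GB → disk 8 (remaining 416 GB)
528 GB → disk 9 (remaining 472 GB)
471 GB → disk 9 (remaining 1 GB)
470 GB → disk 10 (remaining 530 GB)
470 GB → disk 10 (remaining 60 GB)
458 GB → disk 11 (remaining 542 GB)
401 GB → disk 8 (remaining 15 GB)
339 GB → disk 7 (remaining 4 GB)
150 GB → disk 5 (remaining 69 GB)
148 GB → disk 6 (remaining 151 GB)
115 GB → disk 4 (remaining 19 GB)
11 disks × 1000 GB = 11000 GB; used 10040 GB; unused 960 GB.

960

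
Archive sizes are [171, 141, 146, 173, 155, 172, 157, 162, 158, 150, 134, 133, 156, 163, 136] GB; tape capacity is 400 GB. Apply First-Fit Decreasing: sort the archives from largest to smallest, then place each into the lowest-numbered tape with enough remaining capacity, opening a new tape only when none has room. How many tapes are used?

8

Sorted descending: 173, 172, 171, 163, 162, 158, 157, 156, 155, 150, 146, 141, 136, 134, 133.
Put 173 GB in tape 1; 227 GB remain.
Put 172 GB in tape 1; 55 GB remain.
Put 171 GB in tape 2; 229 GB remain.
Put 163 GB in tape 2; 66 GB remain.
Put 162 GB in tape 3; 238 GB remain.
Put 158 GB in tape 3; 80 GB remain.
Put 157 GB in tape 4; 243 GB remain.
Put 156 GB in tape 4; 87 GB remain.
Put 155 GB in tape 5; 245 GB remain.
Put 150 GB in tape 5; 95 GB remain.
Put 146 GB in tape 6; 254 GB remain.
Put 141 GB in tape 6; 113 GB remain.
Put 136 GB in tape 7; 264 GB remain.
Put 134 GB in tape 7; 130 GB remain.
Put 133 GB in tape 8; 267 GB remain.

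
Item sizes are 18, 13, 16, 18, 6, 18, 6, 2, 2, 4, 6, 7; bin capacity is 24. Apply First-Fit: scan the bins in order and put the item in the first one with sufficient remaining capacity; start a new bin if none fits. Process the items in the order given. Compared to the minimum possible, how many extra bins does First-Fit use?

1

First-Fit: [18,6] [13,6,2,2] [16,4] [18,6] [18] [7] → 6 bins.
Total size 116; any packing needs at least ⌈116/24⌉ = 5 bins.
An optimal packing achieves that bound: [18,6] [18,6] [18,6] [16,7] [13,4,2,2] → 5 bins.
Excess: 6 − 5 = 1.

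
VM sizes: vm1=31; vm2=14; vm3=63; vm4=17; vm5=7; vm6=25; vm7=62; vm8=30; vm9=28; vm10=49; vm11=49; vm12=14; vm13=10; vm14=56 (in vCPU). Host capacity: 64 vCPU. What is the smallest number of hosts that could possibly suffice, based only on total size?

Total size = 31 + 14 + 63 + 17 + 7 + 25 + 62 + 30 + 28 + 49 + 49 + 14 + 10 + 56 = 455 vCPU.
⌈455 / 64⌉ = 8.

8 hosts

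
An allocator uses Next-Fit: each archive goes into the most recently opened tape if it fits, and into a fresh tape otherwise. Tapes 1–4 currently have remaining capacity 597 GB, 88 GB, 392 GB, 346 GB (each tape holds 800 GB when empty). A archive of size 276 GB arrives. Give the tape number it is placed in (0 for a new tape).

Next-Fit only looks at tape 4, which has 346 GB free.
276 GB fits there.

4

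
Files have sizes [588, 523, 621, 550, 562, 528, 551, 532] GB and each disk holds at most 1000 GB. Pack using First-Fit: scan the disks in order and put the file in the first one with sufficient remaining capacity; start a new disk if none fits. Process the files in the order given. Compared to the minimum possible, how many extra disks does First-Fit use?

0

First-Fit: [588] [523] [621] [550] [562] [528] [551] [532] → 8 disks.
8 files exceed 500 GB (half the capacity), and no two of those can share a disk, so at least 8 disks are needed.
So 8 is already optimal.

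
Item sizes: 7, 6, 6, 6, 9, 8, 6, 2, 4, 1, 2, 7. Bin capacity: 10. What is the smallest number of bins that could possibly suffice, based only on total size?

Total size = 7 + 6 + 6 + 6 + 9 + 8 + 6 + 2 + 4 + 1 + 2 + 7 = 64.
⌈64 / 10⌉ = 7.

7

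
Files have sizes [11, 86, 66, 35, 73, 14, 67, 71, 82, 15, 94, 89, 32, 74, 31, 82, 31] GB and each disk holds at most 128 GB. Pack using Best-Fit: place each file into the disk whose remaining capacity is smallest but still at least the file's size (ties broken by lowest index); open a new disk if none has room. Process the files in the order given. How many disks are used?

disk 1: place 11 GB, 117 GB left
disk 1: place 86 GB, 31 GB left
disk 2: place 66 GB, 62 GB left
disk 2: place 35 GB, 27 GB left
disk 3: place 73 GB, 55 GB left
disk 2: place 14 GB, 13 GB left
disk 4: place 67 GB, 61 GB left
disk 5: place 71 GB, 57 GB left
disk 6: place 82 GB, 46 GB left
disk 1: place 15 GB, 16 GB left
disk 7: place 94 GB, 34 GB left
disk 8: place 89 GB, 39 GB left
disk 7: place 32 GB, 2 GB left
disk 9: place 74 GB, 54 GB left
disk 8: place 31 GB, 8 GB left
disk 10: place 82 GB, 46 GB left
disk 6: place 31 GB, 15 GB left
Final disks: [11,86,15] [66,35,14] [73] [67] [71] [82,31] [94,32] [89,31] [74] [82].

10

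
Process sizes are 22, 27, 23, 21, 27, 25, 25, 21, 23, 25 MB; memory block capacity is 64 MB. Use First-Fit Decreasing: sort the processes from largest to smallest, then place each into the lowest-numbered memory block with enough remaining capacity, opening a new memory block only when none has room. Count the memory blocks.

Sorted descending: 27, 27, 25, 25, 25, 23, 23, 22, 21, 21.
Put 27 MB in memory block 1; 37 MB remain.
Put 27 MB in memory block 1; 10 MB remain.
Put 25 MB in memory block 2; 39 MB remain.
Put 25 MB in memory block 2; 14 MB remain.
Put 25 MB in memory block 3; 39 MB remain.
Put 23 MB in memory block 3; 16 MB remain.
Put 23 MB in memory block 4; 41 MB remain.
Put 22 MB in memory block 4; 19 MB remain.
Put 21 MB in memory block 5; 43 MB remain.
Put 21 MB in memory block 5; 22 MB remain.

5 memory blocks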